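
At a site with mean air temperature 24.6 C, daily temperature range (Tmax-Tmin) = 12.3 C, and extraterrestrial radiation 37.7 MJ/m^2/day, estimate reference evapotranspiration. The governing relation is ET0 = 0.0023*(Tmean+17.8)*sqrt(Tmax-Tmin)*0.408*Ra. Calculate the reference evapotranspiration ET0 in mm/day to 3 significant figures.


ET0 = 0.0023*(24.6+17.8)*sqrt(12.3)*0.408*37.7 = 5.26 mm/day
Therefore the reference evapotranspiration ET0 = 5.26 mm/day.


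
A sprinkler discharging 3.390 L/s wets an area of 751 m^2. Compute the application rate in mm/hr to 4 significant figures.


Approach: apply the application rate relation, rate = (Q/A)*3600.
rate = (3.390 / 751) * 3600 = 16.25 mm/hr
Therefore the application rate = 16.25 mm/hr.


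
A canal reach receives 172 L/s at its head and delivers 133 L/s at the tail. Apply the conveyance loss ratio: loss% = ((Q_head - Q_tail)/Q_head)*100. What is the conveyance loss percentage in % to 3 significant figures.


loss = ((172 - 133)/172)*100 = 22.7 %
Therefore the conveyance loss percentage = 22.7 %.


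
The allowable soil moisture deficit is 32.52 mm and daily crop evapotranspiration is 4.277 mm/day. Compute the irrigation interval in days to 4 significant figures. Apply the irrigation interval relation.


Approach: apply the irrigation interval relation, interval = SMD / ETc.
interval = 32.52 / 4.277 = 7.603 days
Therefore the irrigation interval = 7.603 days.


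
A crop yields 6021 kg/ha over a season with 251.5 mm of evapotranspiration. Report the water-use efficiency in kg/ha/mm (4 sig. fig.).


Approach: apply the water-use efficiency ratio, WUE = yield/ET.
WUE = 6021 / 251.5 = 23.94 kg/ha/mm
Therefore the water-use efficiency = 23.94 kg/ha/mm.


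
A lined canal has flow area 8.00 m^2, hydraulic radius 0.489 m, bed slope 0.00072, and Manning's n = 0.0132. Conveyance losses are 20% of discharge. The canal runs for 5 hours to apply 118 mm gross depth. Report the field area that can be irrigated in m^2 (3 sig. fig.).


Approach: apply Manning's equation with a conveyance and depth budget, Q = (1/n)*A*R^(2/3)*S^(1/2); Q_field = Q*(1-loss); Area = Q_field*t/(d/1000).
Step 1 — canal discharge (Manning's equation):
  Q = (1/0.0132) * 8.00 * 0.489^(2/3) * 0.00072^(1/2) = 10.094 m^3/s
Step 2 — delivered flow: Q_field = 10.094*(1 - 20/100) = 8.0750 m^3/s
Step 3 — volume delivered: V = 8.0750 * 5*3600 = 145350 m^3
Step 4 — area served: A = V / (depth/1000) = 145350 / 0.118 = 1230000 m^2
Therefore the field area that can be irrigated = 1230000 m^2.


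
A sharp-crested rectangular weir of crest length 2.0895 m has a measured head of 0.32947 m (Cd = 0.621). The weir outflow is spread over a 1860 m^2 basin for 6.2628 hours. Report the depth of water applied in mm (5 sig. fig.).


Approach: apply the rectangular weir equation with a volume-to-depth conversion, Q = (2/3)*Cd*L*sqrt(2g)*H^1.5; d = Q*t/A * 1000.
Step 1 — weir discharge:
  Q = (2/3)*0.621*2.0895*sqrt(2*9.81)*0.32947^1.5 = 0.7246295 m^3/s
Step 2 — volume: V = 0.7246295 * 6.2628*3600 = 16337.56 m^3
Step 3 — depth: d = V/A * 1000 = 16337.56/1860 * 1000 = 8783.6 mm
Therefore the depth of water applied = 8783.6 mm.


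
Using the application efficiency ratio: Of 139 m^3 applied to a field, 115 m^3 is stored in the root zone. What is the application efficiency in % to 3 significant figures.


Approach: apply the application efficiency ratio, Ea = (stored/applied)*100.
Ea = (115/139)*100 = 82.7 %
Therefore the application efficiency = 82.7 %.


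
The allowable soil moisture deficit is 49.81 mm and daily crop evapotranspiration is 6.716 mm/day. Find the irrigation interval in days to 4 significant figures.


Approach: apply the irrigation interval relation, interval = SMD / ETc.
interval = 49.81 / 6.716 = 7.417 days
Therefore the irrigation interval = 7.417 days.


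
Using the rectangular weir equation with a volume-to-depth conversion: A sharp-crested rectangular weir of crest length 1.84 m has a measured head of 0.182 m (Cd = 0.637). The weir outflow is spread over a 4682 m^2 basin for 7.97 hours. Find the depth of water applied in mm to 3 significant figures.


Approach: apply the rectangular weir equation with a volume-to-depth conversion, Q = (2/3)*Cd*L*sqrt(2g)*H^1.5; d = Q*t/A * 1000.
Step 1 — weir discharge:
  Q = (2/3)*0.637*1.84*sqrt(2*9.81)*0.182^1.5 = 0.26873 m^3/s
Step 2 — volume: V = 0.26873 * 7.97*3600 = 7710.5 m^3
Step 3 — depth: d = V/A * 1000 = 7710.5/4682 * 1000 = 1650 mm
Therefore the depth of water applied = 1650 mm.


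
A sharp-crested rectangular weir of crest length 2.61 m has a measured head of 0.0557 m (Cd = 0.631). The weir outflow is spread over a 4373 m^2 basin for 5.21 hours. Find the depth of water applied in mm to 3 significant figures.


Approach: apply the rectangular weir equation with a volume-to-depth conversion, Q = (2/3)*Cd*L*sqrt(2g)*H^1.5; d = Q*t/A * 1000.
Step 1 — weir discharge:
  Q = (2/3)*0.631*2.61*sqrt(2*9.81)*0.0557^1.5 = 0.063931 m^3/s
Step 2 — volume: V = 0.063931 * 5.21*3600 = 1199.1 m^3
Step 3 — depth: d = V/A * 1000 = 1199.1/4373 * 1000 = 274 mm
Therefore the depth of water applied = 274 mm.


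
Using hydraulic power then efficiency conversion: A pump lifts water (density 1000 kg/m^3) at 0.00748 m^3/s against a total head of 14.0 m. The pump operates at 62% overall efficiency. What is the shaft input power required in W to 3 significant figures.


Approach: apply hydraulic power then efficiency conversion, P = rho*g*Q*H; P_in = P/eta.
Step 1 — hydraulic power (P = rho*g*Q*H):
  P = 1000 * 9.81 * 0.00748 * 14.0 = 1027.3 W
Step 2 — input power: P_in = P/eta = 1027.3 / 0.62 = 1660 W
Therefore the shaft input power required = 1660 W.


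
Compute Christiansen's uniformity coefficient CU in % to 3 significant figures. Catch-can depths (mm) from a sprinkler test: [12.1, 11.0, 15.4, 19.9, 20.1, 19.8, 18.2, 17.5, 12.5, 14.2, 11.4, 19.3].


Approach: apply Christiansen's uniformity coefficient, CU = (1 - mean_abs_deviation/mean)*100.
mean = 15.950 mm
mean |d_i - mean| = 3.1833 mm
CU = (1 - 3.1833/15.950)*100 = 80.0 %
Therefore Christiansen's uniformity coefficient CU = 80.0 %.


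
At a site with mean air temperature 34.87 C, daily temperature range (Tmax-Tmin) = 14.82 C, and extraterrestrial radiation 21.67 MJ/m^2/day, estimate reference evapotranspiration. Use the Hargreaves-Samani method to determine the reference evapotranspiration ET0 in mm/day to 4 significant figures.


Approach: apply the Hargreaves-Samani method, ET0 = 0.0023*(Tmean+17.8)*sqrt(Tmax-Tmin)*0.408*Ra.
ET0 = 0.0023*(34.87+17.8)*sqrt(14.82)*0.408*21.67 = 4.123 mm/day
Therefore the reference evapotranspiration ET0 = 4.123 mm/day.


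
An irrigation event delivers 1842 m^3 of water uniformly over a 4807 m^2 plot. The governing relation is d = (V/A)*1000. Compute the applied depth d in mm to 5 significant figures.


d = (1842 / 4807) * 1000 = 383.19 mm
Therefore the applied depth d = 383.19 mm.


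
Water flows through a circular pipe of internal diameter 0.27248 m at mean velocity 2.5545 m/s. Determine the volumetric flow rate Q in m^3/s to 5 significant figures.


Approach: apply the continuity equation for pipe flow, Q = A * v with A = pi*(D/2)^2.
A = pi*(0.27248/2)^2 = 0.05831216 m^2
Q = 0.05831216 * 2.5545 = 0.14896 m^3/s
Therefore the volumetric flow rate Q = 0.14896 m^3/s.


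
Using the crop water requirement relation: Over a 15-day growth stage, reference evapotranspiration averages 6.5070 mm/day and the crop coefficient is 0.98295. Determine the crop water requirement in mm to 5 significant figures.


Approach: apply the crop water requirement relation, CWR = ET0 * Kc * days.
CWR = 6.5070 * 0.98295 * 15 = 95.941 mm
Therefore the crop water requirement = 95.941 mm.


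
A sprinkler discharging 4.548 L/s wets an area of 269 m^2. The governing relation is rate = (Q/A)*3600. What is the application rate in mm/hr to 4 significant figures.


rate = (4.548 / 269) * 3600 = 60.87 mm/hr
Therefore the application rate = 60.87 mm/hr.


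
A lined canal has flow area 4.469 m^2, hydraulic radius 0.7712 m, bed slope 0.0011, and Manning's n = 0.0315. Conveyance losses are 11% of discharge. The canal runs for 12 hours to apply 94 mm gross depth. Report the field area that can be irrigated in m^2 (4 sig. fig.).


Approach: apply Manning's equation with a conveyance and depth budget, Q = (1/n)*A*R^(2/3)*S^(1/2); Q_field = Q*(1-loss); Area = Q_field*t/(d/1000).
Step 1 — canal discharge (Manning's equation):
  Q = (1/0.0315) * 4.469 * 0.7712^(2/3) * 0.0011^(1/2) = 3.95707 m^3/s
Step 2 — delivered flow: Q_field = 3.95707*(1 - 11/100) = 3.52180 m^3/s
Step 3 — volume delivered: V = 3.52180 * 12*3600 = 152142 m^3
Step 4 — area served: A = V / (depth/1000) = 152142 / 0.094 = 1619000 m^2
Therefore the field area that can be irrigated = 1619000 m^2.


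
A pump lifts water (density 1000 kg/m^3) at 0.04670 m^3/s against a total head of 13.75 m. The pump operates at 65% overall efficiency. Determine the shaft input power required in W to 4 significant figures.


Approach: apply hydraulic power then efficiency conversion, P = rho*g*Q*H; P_in = P/eta.
Step 1 — hydraulic power (P = rho*g*Q*H):
  P = 1000 * 9.81 * 0.04670 * 13.75 = 6299.25 W
Step 2 — input power: P_in = P/eta = 6299.25 / 0.65 = 9691 W
Therefore the shaft input power required = 9691 W.


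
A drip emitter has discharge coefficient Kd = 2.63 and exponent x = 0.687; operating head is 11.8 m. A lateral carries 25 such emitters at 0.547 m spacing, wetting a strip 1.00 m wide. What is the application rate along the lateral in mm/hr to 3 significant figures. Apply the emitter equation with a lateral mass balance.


Approach: apply the emitter equation with a lateral mass balance, q = Kd*h^x; Q = n*q; rate = Q/(n*spacing*width).
Step 1 — single emitter flow (q = Kd*h^x):
  q = 2.63 * 11.8^0.687 = 14.333 L/hr
Step 2 — total lateral flow: Q = 25 * 14.333 = 358.33 L/hr
Step 3 — wetted area: A = 25 * 0.547 * 1.00 = 13.675 m^2
Step 4 — application rate: Q/A = 358.33/13.675 = 26.2 mm/hr
Therefore the application rate along the lateral = 26.2 mm/hr.


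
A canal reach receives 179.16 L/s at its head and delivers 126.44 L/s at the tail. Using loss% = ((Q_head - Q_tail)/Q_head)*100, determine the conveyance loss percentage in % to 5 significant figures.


loss = ((179.16 - 126.44)/179.16)*100 = 29.426 %
Therefore the conveyance loss percentage = 29.426 %.


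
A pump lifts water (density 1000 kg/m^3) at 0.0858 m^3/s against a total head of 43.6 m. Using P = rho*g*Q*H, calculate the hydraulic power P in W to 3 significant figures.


P = 1000 * 9.81 * 0.0858 * 43.6 = 36700 W
Therefore the hydraulic power P = 36700 W.


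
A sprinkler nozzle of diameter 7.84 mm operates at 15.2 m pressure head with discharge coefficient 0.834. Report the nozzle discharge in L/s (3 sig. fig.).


Approach: apply the orifice equation, Q = Cd*A*sqrt(2*g*h), A = pi*(d/2)^2.
A = pi*(7.84e-3/2)^2 = 4.8275e-05 m^2
Q = 0.834 * 4.8275e-05 * sqrt(2*9.81*15.2) * 1000 = 0.695 L/s
Therefore the nozzle discharge = 0.695 L/s.


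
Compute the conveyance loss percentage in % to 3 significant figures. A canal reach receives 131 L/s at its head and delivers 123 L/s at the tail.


Approach: apply the conveyance loss ratio, loss% = ((Q_head - Q_tail)/Q_head)*100.
loss = ((131 - 123)/131)*100 = 6.11 %
Therefore the conveyance loss percentage = 6.11 %.


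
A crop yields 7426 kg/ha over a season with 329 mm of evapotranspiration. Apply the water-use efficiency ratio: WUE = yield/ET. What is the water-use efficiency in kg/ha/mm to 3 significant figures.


WUE = 7426 / 329 = 22.6 kg/ha/mm
Therefore the water-use efficiency = 22.6 kg/ha/mm.


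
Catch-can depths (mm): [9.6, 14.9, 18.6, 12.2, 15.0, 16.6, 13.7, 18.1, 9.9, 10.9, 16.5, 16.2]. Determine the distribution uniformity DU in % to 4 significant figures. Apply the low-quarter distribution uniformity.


Approach: apply the low-quarter distribution uniformity, DU = (mean of lowest quarter of readings / overall mean)*100.
sorted lowest 3 of 12: [9.6, 9.9, 10.9] -> mean = 10.1333 mm
overall mean = 14.3500 mm
DU = (10.1333/14.3500)*100 = 70.62 %
Therefore the distribution uniformity DU = 70.62 %.


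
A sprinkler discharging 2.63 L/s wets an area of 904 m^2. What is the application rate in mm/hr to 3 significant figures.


Approach: apply the application rate relation, rate = (Q/A)*3600.
rate = (2.63 / 904) * 3600 = 10.5 mm/hr
Therefore the application rate = 10.5 mm/hr.


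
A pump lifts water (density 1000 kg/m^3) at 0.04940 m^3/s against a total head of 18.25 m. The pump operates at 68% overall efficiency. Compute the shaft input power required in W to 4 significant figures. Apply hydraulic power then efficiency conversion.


Approach: apply hydraulic power then efficiency conversion, P = rho*g*Q*H; P_in = P/eta.
Step 1 — hydraulic power (P = rho*g*Q*H):
  P = 1000 * 9.81 * 0.04940 * 18.25 = 8844.21 W
Step 2 — input power: P_in = P/eta = 8844.21 / 0.68 = 13010 W
Therefore the shaft input power required = 13010 W.


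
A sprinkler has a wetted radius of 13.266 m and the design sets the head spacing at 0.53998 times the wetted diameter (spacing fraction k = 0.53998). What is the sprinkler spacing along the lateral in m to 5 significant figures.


Approach: apply the sprinkler spacing rule (spacing as a fraction of wetted diameter), S = k*(2*R).
S = 0.53998 * (2 * 13.266) = 14.327 m
Therefore the sprinkler spacing along the lateral = 14.327 m.


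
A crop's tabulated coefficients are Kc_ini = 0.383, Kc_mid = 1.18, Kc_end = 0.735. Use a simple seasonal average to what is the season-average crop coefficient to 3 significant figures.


Approach: apply a simple seasonal average, Kc_avg = (Kc_ini + Kc_mid + Kc_end)/3.
Kc_avg = (0.383 + 1.18 + 0.735)/3 = 0.766
Therefore the season-average crop coefficient = 0.766.


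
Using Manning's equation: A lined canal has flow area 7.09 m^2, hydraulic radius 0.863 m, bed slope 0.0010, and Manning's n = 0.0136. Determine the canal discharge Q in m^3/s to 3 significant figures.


Approach: apply Manning's equation, Q = (1/n)*A*R^(2/3)*S^(1/2).
Q = (1/0.0136) * 7.09 * 0.863^(2/3) * 0.0010^(1/2) = 14.9 m^3/s
Therefore the canal discharge Q = 14.9 m^3/s.


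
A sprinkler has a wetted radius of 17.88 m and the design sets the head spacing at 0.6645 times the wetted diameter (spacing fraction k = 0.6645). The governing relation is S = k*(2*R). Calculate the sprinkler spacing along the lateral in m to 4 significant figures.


S = 0.6645 * (2 * 17.88) = 23.76 m
Therefore the sprinkler spacing along the lateral = 23.76 m.


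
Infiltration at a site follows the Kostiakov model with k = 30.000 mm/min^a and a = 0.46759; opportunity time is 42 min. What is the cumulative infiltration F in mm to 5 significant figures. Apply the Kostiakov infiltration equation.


Approach: apply the Kostiakov infiltration equation, F = k*t^a.
F = 30.000 * 42^0.46759 = 172.24 mm
Therefore the cumulative infiltration F = 172.24 mm.


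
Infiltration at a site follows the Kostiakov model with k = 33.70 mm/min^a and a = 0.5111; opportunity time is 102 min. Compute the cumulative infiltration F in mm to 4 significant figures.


Approach: apply the Kostiakov infiltration equation, F = k*t^a.
F = 33.70 * 102^0.5111 = 358.3 mm
Therefore the cumulative infiltration F = 358.3 mm.


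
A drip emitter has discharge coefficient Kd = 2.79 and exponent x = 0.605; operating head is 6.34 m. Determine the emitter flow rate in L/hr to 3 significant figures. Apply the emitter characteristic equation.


Approach: apply the emitter characteristic equation, q = Kd * h^x.
q = 2.79 * 6.34^0.605 = 8.53 L/hr
Therefore the emitter flow rate = 8.53 L/hr.


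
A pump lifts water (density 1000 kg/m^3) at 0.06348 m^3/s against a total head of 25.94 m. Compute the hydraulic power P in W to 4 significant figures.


Approach: apply the hydraulic power relation, P = rho*g*Q*H.
P = 1000 * 9.81 * 0.06348 * 25.94 = 16150 W
Therefore the hydraulic power P = 16150 W.


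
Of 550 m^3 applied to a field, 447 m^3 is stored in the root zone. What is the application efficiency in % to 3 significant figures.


Approach: apply the application efficiency ratio, Ea = (stored/applied)*100.
Ea = (447/550)*100 = 81.3 %
Therefore the application efficiency = 81.3 %.


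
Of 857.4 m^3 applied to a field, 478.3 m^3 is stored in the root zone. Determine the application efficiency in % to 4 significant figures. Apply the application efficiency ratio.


Approach: apply the application efficiency ratio, Ea = (stored/applied)*100.
Ea = (478.3/857.4)*100 = 55.78 %
Therefore the application efficiency = 55.78 %.


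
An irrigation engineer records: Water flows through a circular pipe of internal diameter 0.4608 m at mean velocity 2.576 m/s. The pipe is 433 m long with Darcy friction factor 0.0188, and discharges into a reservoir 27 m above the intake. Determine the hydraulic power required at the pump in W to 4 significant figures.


Approach: apply continuity + Darcy-Weisbach + hydraulic power, Q = A*v; hf = f*(L/D)*(v^2/(2g)); H = static + hf; P = rho*g*Q*H.
Step 1 — flow rate (continuity, Q = A*v):
  A = pi*(0.4608/2)^2 = 0.166769 m^2
  Q = 0.166769 * 2.576 = 0.429596 m^3/s
Step 2 — friction head loss (Darcy-Weisbach):
  hf = 0.0188 * (433/0.4608) * (2.576^2 / (2*9.81))
  hf = 5.97484 m
Step 3 — total head: H = 27 + 5.97484 = 32.9748 m
Step 4 — hydraulic power (P = rho*g*Q*H):
  P = 1000 * 9.81 * 0.429596 * 32.9748 = 139000 W
Therefore the hydraulic power required at the pump = 139000 W.


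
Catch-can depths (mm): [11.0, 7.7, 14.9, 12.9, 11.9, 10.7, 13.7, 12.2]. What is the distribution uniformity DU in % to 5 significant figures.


Approach: apply the low-quarter distribution uniformity, DU = (mean of lowest quarter of readings / overall mean)*100.
sorted lowest 2 of 8: [7.7, 10.7] -> mean = 9.200000 mm
overall mean = 11.87500 mm
DU = (9.200000/11.87500)*100 = 77.474 %
Therefore the distribution uniformity DU = 77.474 %.


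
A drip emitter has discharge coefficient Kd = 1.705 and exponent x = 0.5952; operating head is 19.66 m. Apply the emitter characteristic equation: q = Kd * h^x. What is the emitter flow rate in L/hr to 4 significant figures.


q = 1.705 * 19.66^0.5952 = 10.04 L/hr
Therefore the emitter flow rate = 10.04 L/hr.


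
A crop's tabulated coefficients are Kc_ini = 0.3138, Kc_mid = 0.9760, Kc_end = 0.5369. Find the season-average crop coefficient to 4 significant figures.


Approach: apply a simple seasonal average, Kc_avg = (Kc_ini + Kc_mid + Kc_end)/3.
Kc_avg = (0.3138 + 0.9760 + 0.5369)/3 = 0.6089
Therefore the season-average crop coefficient = 0.6089.


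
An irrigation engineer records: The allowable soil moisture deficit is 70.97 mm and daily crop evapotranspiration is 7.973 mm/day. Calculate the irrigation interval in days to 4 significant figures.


Approach: apply the irrigation interval relation, interval = SMD / ETc.
interval = 70.97 / 7.973 = 8.901 days
Therefore the irrigation interval = 8.901 days.


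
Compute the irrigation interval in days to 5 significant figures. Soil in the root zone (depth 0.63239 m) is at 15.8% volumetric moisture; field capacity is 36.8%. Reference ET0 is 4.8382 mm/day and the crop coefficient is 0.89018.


Approach: apply soil-water budget scheduling, SMD = (FC-theta)/100*depth*1000; ETc = ET0*Kc; interval = SMD/ETc.
Step 1 — soil moisture deficit:
  SMD = (36.8 - 15.8)/100 * 0.63239 * 1000 = 132.8019 mm
Step 2 — daily crop ET (ETc = ET0*Kc):
  ETc = 4.8382 * 0.89018 = 4.306869 mm/day
Step 3 — irrigation interval (SMD/ETc):
  interval = 132.8019 / 4.306869 = 30.835 days
Therefore the irrigation interval = 30.835 days.


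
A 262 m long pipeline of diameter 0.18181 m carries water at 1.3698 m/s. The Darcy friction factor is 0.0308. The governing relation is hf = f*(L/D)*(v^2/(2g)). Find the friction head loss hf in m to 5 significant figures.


hf = 0.0308 * (262/0.18181) * (1.3698^2 / (2*9.81))
hf = 4.2447 m
Therefore the friction head loss hf = 4.2447 m.


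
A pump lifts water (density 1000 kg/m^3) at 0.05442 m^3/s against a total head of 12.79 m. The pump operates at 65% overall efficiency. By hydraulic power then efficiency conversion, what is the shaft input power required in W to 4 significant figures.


Approach: apply hydraulic power then efficiency conversion, P = rho*g*Q*H; P_in = P/eta.
Step 1 — hydraulic power (P = rho*g*Q*H):
  P = 1000 * 9.81 * 0.05442 * 12.79 = 6828.07 W
Step 2 — input power: P_in = P/eta = 6828.07 / 0.65 = 10500 W
Therefore the shaft input power required = 10500 W.


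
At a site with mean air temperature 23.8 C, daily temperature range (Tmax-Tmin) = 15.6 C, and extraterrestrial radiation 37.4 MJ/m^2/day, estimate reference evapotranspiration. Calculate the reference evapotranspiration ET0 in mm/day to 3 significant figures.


Approach: apply the Hargreaves-Samani method, ET0 = 0.0023*(Tmean+17.8)*sqrt(Tmax-Tmin)*0.408*Ra.
ET0 = 0.0023*(23.8+17.8)*sqrt(15.6)*0.408*37.4 = 5.77 mm/day
Therefore the reference evapotranspiration ET0 = 5.77 mm/day.


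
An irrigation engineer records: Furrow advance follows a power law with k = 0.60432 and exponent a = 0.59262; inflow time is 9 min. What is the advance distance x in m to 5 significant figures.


Approach: apply the power-law advance function, x = k*t^a.
x = 0.60432 * 9^0.59262 = 2.2221 m
Therefore the advance distance x = 2.2221 m.


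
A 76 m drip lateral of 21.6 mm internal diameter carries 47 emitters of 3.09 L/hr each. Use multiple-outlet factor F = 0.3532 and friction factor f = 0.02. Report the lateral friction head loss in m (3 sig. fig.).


Approach: apply Darcy-Weisbach with the multiple-outlet F-factor, Q = n*q/(3600*1000) m^3/s; v = Q/A; hf = F*f*(L/D)*(v^2/(2g)).
Q = 47*3.09/(3600*1000) = 4.0342e-05 m^3/s
A = pi*(21.6e-3/2)^2 = 3.6644e-04 m^2, so v = Q/A = 0.11009 m/s
hf = 0.3532*0.02*(76/0.0216)*(0.11009^2/(2*9.81)) = 0.0154 m
Therefore the lateral friction head loss = 0.0154 m.


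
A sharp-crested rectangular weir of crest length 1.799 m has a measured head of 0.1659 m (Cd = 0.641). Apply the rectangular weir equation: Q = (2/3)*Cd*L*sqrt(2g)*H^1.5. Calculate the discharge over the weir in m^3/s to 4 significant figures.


Q = (2/3)*0.641*1.799*sqrt(2*9.81)*0.1659^1.5 = 0.2301 m^3/s
Therefore the discharge over the weir = 0.2301 m^3/s.


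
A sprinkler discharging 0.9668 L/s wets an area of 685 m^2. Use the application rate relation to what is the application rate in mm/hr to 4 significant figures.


Approach: apply the application rate relation, rate = (Q/A)*3600.
rate = (0.9668 / 685) * 3600 = 5.081 mm/hr
Therefore the application rate = 5.081 mm/hr.


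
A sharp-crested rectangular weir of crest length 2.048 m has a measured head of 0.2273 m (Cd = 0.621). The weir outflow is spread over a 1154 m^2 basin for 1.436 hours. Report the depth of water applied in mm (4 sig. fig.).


Approach: apply the rectangular weir equation with a volume-to-depth conversion, Q = (2/3)*Cd*L*sqrt(2g)*H^1.5; d = Q*t/A * 1000.
Step 1 — weir discharge:
  Q = (2/3)*0.621*2.048*sqrt(2*9.81)*0.2273^1.5 = 0.406986 m^3/s
Step 2 — volume: V = 0.406986 * 1.436*3600 = 2103.95 m^3
Step 3 — depth: d = V/A * 1000 = 2103.95/1154 * 1000 = 1823 mm
Therefore the depth of water applied = 1823 mm.


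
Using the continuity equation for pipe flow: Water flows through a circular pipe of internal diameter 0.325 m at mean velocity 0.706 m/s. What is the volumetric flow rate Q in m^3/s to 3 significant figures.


Approach: apply the continuity equation for pipe flow, Q = A * v with A = pi*(D/2)^2.
A = pi*(0.325/2)^2 = 0.082958 m^2
Q = 0.082958 * 0.706 = 0.0586 m^3/s
Therefore the volumetric flow rate Q = 0.0586 m^3/s.


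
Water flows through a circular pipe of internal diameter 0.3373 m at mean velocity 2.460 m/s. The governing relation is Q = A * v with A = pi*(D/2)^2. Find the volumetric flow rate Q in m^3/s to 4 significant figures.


A = pi*(0.3373/2)^2 = 0.0893558 m^2
Q = 0.0893558 * 2.460 = 0.2198 m^3/s
Therefore the volumetric flow rate Q = 0.2198 m^3/s.


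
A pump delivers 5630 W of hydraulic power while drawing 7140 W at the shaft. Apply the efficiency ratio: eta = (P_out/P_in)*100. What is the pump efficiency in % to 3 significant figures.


eta = (5630 / 7140) * 100 = 78.9 %
Therefore the pump efficiency = 78.9 %.


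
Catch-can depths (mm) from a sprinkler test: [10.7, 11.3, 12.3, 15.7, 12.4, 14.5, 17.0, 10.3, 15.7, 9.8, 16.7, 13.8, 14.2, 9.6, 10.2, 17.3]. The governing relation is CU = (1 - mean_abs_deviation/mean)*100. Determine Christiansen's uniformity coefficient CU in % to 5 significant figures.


mean = 13.21875 mm
mean |d_i - mean| = 2.393750 mm
CU = (1 - 2.393750/13.21875)*100 = 81.891 %
Therefore Christiansen's uniformity coefficient CU = 81.891 %.


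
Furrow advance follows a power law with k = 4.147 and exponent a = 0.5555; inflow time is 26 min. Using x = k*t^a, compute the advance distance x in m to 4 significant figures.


x = 4.147 * 26^0.5555 = 25.34 m
Therefore the advance distance x = 25.34 m.


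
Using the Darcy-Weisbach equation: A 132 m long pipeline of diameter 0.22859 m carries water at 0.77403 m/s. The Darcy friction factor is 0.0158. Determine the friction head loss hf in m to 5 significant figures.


Approach: apply the Darcy-Weisbach equation, hf = f*(L/D)*(v^2/(2g)).
hf = 0.0158 * (132/0.22859) * (0.77403^2 / (2*9.81))
hf = 0.27861 m
Therefore the friction head loss hf = 0.27861 m.


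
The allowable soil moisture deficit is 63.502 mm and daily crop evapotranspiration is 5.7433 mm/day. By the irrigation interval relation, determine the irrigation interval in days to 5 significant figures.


Approach: apply the irrigation interval relation, interval = SMD / ETc.
interval = 63.502 / 5.7433 = 11.057 days
Therefore the irrigation interval = 11.057 days.


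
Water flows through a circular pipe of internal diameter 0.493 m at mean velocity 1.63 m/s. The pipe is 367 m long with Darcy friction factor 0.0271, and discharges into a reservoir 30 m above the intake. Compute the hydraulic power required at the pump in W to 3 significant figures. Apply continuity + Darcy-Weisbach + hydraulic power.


Approach: apply continuity + Darcy-Weisbach + hydraulic power, Q = A*v; hf = f*(L/D)*(v^2/(2g)); H = static + hf; P = rho*g*Q*H.
Step 1 — flow rate (continuity, Q = A*v):
  A = pi*(0.493/2)^2 = 0.19089 m^2
  Q = 0.19089 * 1.63 = 0.31115 m^3/s
Step 2 — friction head loss (Darcy-Weisbach):
  hf = 0.0271 * (367/0.493) * (1.63^2 / (2*9.81))
  hf = 2.7319 m
Step 3 — total head: H = 30 + 2.7319 = 32.732 m
Step 4 — hydraulic power (P = rho*g*Q*H):
  P = 1000 * 9.81 * 0.31115 * 32.732 = 99900 W
Therefore the hydraulic power required at the pump = 99900 W.


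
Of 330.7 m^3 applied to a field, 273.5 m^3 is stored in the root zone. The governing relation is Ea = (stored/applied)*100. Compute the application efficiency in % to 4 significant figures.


Ea = (273.5/330.7)*100 = 82.70 %
Therefore the application efficiency = 82.70 %.


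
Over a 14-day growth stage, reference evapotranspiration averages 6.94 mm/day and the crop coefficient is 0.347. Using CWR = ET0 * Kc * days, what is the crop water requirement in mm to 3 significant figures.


CWR = 6.94 * 0.347 * 14 = 33.7 mm
Therefore the crop water requirement = 33.7 mm.


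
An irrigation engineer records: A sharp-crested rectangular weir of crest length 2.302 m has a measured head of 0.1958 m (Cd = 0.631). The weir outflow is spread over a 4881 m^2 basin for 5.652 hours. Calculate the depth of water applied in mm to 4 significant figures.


Approach: apply the rectangular weir equation with a volume-to-depth conversion, Q = (2/3)*Cd*L*sqrt(2g)*H^1.5; d = Q*t/A * 1000.
Step 1 — weir discharge:
  Q = (2/3)*0.631*2.302*sqrt(2*9.81)*0.1958^1.5 = 0.371631 m^3/s
Step 2 — volume: V = 0.371631 * 5.652*3600 = 7561.65 m^3
Step 3 — depth: d = V/A * 1000 = 7561.65/4881 * 1000 = 1549 mm
Therefore the depth of water applied = 1549 mm.


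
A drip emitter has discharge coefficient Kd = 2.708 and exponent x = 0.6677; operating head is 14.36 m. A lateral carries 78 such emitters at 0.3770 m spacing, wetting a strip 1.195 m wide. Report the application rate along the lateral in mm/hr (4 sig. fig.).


Approach: apply the emitter equation with a lateral mass balance, q = Kd*h^x; Q = n*q; rate = Q/(n*spacing*width).
Step 1 — single emitter flow (q = Kd*h^x):
  q = 2.708 * 14.36^0.6677 = 16.0428 L/hr
Step 2 — total lateral flow: Q = 78 * 16.0428 = 1251.34 L/hr
Step 3 — wetted area: A = 78 * 0.3770 * 1.195 = 35.1402 m^2
Step 4 — application rate: Q/A = 1251.34/35.1402 = 35.61 mm/hr
Therefore the application rate along the lateral = 35.61 mm/hr.


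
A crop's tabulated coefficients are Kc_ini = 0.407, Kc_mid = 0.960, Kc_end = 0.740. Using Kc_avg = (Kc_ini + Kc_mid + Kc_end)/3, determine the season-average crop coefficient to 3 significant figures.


Kc_avg = (0.407 + 0.960 + 0.740)/3 = 0.702
Therefore the season-average crop coefficient = 0.702.


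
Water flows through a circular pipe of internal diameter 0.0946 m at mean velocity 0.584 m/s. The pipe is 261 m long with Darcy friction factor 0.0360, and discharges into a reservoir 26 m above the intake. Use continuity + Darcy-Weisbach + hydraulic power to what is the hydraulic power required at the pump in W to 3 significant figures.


Approach: apply continuity + Darcy-Weisbach + hydraulic power, Q = A*v; hf = f*(L/D)*(v^2/(2g)); H = static + hf; P = rho*g*Q*H.
Step 1 — flow rate (continuity, Q = A*v):
  A = pi*(0.0946/2)^2 = 0.0070287 m^2
  Q = 0.0070287 * 0.584 = 0.0041047 m^3/s
Step 2 — friction head loss (Darcy-Weisbach):
  hf = 0.0360 * (261/0.0946) * (0.584^2 / (2*9.81))
  hf = 1.7265 m
Step 3 — total head: H = 26 + 1.7265 = 27.727 m
Step 4 — hydraulic power (P = rho*g*Q*H):
  P = 1000 * 9.81 * 0.0041047 * 27.727 = 1120 W
Therefore the hydraulic power required at the pump = 1120 W.


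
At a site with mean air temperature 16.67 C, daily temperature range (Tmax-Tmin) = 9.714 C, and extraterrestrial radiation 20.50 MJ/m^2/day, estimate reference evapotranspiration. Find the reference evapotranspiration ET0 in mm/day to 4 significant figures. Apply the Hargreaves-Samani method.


Approach: apply the Hargreaves-Samani method, ET0 = 0.0023*(Tmean+17.8)*sqrt(Tmax-Tmin)*0.408*Ra.
ET0 = 0.0023*(16.67+17.8)*sqrt(9.714)*0.408*20.50 = 2.067 mm/day
Therefore the reference evapotranspiration ET0 = 2.067 mm/day.


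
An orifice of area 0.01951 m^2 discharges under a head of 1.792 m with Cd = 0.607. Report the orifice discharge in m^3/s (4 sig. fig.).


Approach: apply the orifice equation, Q = Cd*A*sqrt(2*g*h).
Q = 0.607 * 0.01951 * sqrt(2*9.81*1.792) = 0.07022 m^3/s
Therefore the orifice discharge = 0.07022 m^3/s.


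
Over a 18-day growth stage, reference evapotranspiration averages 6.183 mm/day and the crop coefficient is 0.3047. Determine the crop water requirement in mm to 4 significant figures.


Approach: apply the crop water requirement relation, CWR = ET0 * Kc * days.
CWR = 6.183 * 0.3047 * 18 = 33.91 mm
Therefore the crop water requirement = 33.91 mm.


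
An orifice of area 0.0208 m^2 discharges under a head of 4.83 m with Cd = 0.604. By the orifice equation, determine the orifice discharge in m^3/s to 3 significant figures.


Approach: apply the orifice equation, Q = Cd*A*sqrt(2*g*h).
Q = 0.604 * 0.0208 * sqrt(2*9.81*4.83) = 0.122 m^3/s
Therefore the orifice discharge = 0.122 m^3/s.


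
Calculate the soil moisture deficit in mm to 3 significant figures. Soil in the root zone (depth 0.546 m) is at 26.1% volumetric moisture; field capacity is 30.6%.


Approach: apply the soil moisture deficit relation, SMD = (FC - theta)/100 * depth * 1000.
SMD = (30.6 - 26.1)/100 * 0.546 * 1000 = 24.6 mm
Therefore the soil moisture deficit = 24.6 mm.


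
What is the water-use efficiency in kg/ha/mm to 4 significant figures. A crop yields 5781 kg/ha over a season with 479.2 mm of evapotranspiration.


Approach: apply the water-use efficiency ratio, WUE = yield/ET.
WUE = 5781 / 479.2 = 12.06 kg/ha/mm
Therefore the water-use efficiency = 12.06 kg/ha/mm.


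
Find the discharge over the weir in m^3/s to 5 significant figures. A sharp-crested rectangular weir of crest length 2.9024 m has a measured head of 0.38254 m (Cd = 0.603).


Approach: apply the rectangular weir equation, Q = (2/3)*Cd*L*sqrt(2g)*H^1.5.
Q = (2/3)*0.603*2.9024*sqrt(2*9.81)*0.38254^1.5 = 1.2228 m^3/s
Therefore the discharge over the weir = 1.2228 m^3/s.


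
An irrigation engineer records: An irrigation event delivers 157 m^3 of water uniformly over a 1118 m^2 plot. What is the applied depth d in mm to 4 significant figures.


Approach: apply depth from volume over area, d = (V/A)*1000.
d = (157 / 1118) * 1000 = 140.4 mm
Therefore the applied depth d = 140.4 mm.


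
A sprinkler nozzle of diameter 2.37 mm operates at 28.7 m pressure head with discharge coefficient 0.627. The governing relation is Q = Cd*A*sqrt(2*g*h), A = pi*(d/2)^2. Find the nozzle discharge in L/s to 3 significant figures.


A = pi*(2.37e-3/2)^2 = 4.4115e-06 m^2
Q = 0.627 * 4.4115e-06 * sqrt(2*9.81*28.7) * 1000 = 0.0656 L/s
Therefore the nozzle discharge = 0.0656 L/s.


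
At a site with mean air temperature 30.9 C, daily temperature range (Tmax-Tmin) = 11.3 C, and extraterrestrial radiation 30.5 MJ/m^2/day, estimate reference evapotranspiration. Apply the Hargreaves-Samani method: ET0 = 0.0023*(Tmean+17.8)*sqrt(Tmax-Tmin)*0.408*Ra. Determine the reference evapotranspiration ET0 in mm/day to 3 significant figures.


ET0 = 0.0023*(30.9+17.8)*sqrt(11.3)*0.408*30.5 = 4.69 mm/day
Therefore the reference evapotranspiration ET0 = 4.69 mm/day.


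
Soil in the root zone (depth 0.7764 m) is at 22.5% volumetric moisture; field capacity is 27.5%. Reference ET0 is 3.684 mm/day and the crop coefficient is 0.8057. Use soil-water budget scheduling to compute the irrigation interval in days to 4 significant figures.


Approach: apply soil-water budget scheduling, SMD = (FC-theta)/100*depth*1000; ETc = ET0*Kc; interval = SMD/ETc.
Step 1 — soil moisture deficit:
  SMD = (27.5 - 22.5)/100 * 0.7764 * 1000 = 38.8200 mm
Step 2 — daily crop ET (ETc = ET0*Kc):
  ETc = 3.684 * 0.8057 = 2.96820 mm/day
Step 3 — irrigation interval (SMD/ETc):
  interval = 38.8200 / 2.96820 = 13.08 days
Therefore the irrigation interval = 13.08 days.


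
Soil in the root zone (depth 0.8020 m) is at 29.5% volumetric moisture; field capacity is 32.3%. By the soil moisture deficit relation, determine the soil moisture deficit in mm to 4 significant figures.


Approach: apply the soil moisture deficit relation, SMD = (FC - theta)/100 * depth * 1000.
SMD = (32.3 - 29.5)/100 * 0.8020 * 1000 = 22.46 mm
Therefore the soil moisture deficit = 22.46 mm.


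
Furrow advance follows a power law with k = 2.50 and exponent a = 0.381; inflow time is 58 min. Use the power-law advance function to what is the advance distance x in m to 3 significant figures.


Approach: apply the power-law advance function, x = k*t^a.
x = 2.50 * 58^0.381 = 11.7 m
Therefore the advance distance x = 11.7 m.


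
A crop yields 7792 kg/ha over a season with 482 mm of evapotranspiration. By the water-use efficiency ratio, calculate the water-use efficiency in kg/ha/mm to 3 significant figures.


Approach: apply the water-use efficiency ratio, WUE = yield/ET.
WUE = 7792 / 482 = 16.2 kg/ha/mm
Therefore the water-use efficiency = 16.2 kg/ha/mm.


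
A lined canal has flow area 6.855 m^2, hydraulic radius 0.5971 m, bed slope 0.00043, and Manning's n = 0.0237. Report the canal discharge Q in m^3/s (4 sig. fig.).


Approach: apply Manning's equation, Q = (1/n)*A*R^(2/3)*S^(1/2).
Q = (1/0.0237) * 6.855 * 0.5971^(2/3) * 0.00043^(1/2) = 4.253 m^3/s
Therefore the canal discharge Q = 4.253 m^3/s.


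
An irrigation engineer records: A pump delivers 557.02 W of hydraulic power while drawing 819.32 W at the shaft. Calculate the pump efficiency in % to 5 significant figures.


Approach: apply the efficiency ratio, eta = (P_out/P_in)*100.
eta = (557.02 / 819.32) * 100 = 67.986 %
Therefore the pump efficiency = 67.986 %.


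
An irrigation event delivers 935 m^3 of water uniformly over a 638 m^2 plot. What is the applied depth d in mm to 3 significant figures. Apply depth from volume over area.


Approach: apply depth from volume over area, d = (V/A)*1000.
d = (935 / 638) * 1000 = 1470 mm
Therefore the applied depth d = 1470 mm.


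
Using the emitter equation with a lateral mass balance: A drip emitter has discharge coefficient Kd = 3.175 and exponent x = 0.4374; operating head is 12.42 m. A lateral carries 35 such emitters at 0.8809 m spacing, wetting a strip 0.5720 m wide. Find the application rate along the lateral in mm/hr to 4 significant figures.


Approach: apply the emitter equation with a lateral mass balance, q = Kd*h^x; Q = n*q; rate = Q/(n*spacing*width).
Step 1 — single emitter flow (q = Kd*h^x):
  q = 3.175 * 12.42^0.4374 = 9.55680 L/hr
Step 2 — total lateral flow: Q = 35 * 9.55680 = 334.488 L/hr
Step 3 — wetted area: A = 35 * 0.8809 * 0.5720 = 17.6356 m^2
Step 4 — application rate: Q/A = 334.488/17.6356 = 18.97 mm/hr
Therefore the application rate along the lateral = 18.97 mm/hr.


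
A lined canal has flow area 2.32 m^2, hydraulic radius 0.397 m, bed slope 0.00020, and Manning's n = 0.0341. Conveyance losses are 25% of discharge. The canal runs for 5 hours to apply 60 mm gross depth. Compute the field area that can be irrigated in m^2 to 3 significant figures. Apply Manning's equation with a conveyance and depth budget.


Approach: apply Manning's equation with a conveyance and depth budget, Q = (1/n)*A*R^(2/3)*S^(1/2); Q_field = Q*(1-loss); Area = Q_field*t/(d/1000).
Step 1 — canal discharge (Manning's equation):
  Q = (1/0.0341) * 2.32 * 0.397^(2/3) * 0.00020^(1/2) = 0.51973 m^3/s
Step 2 — delivered flow: Q_field = 0.51973*(1 - 25/100) = 0.38980 m^3/s
Step 3 — volume delivered: V = 0.38980 * 5*3600 = 7016.3 m^3
Step 4 — area served: A = V / (depth/1000) = 7016.3 / 0.06 = 117000 m^2
Therefore the field area that can be irrigated = 117000 m^2.


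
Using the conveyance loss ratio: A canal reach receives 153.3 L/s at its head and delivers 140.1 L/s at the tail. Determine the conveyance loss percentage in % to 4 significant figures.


Approach: apply the conveyance loss ratio, loss% = ((Q_head - Q_tail)/Q_head)*100.
loss = ((153.3 - 140.1)/153.3)*100 = 8.611 %
Therefore the conveyance loss percentage = 8.611 %.


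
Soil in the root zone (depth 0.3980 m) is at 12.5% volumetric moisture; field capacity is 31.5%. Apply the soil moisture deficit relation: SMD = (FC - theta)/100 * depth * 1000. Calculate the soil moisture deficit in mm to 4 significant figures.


SMD = (31.5 - 12.5)/100 * 0.3980 * 1000 = 75.62 mm
Therefore the soil moisture deficit = 75.62 mm.


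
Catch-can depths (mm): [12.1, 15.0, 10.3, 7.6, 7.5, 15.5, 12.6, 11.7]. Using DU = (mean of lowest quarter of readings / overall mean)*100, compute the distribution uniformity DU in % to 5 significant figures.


sorted lowest 2 of 8: [7.5, 7.6] -> mean = 7.550000 mm
overall mean = 11.53750 mm
DU = (7.550000/11.53750)*100 = 65.439 %
Therefore the distribution uniformity DU = 65.439 %.


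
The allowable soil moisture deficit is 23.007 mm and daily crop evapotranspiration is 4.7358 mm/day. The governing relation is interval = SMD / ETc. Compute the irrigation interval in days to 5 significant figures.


interval = 23.007 / 4.7358 = 4.8581 days
Therefore the irrigation interval = 4.8581 days.


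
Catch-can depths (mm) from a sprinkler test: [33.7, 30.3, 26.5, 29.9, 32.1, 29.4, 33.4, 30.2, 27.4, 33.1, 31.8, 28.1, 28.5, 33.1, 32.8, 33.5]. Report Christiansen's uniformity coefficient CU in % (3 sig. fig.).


Approach: apply Christiansen's uniformity coefficient, CU = (1 - mean_abs_deviation/mean)*100.
mean = 30.863 mm
mean |d_i - mean| = 2.0750 mm
CU = (1 - 2.0750/30.863)*100 = 93.3 %
Therefore Christiansen's uniformity coefficient CU = 93.3 %.
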